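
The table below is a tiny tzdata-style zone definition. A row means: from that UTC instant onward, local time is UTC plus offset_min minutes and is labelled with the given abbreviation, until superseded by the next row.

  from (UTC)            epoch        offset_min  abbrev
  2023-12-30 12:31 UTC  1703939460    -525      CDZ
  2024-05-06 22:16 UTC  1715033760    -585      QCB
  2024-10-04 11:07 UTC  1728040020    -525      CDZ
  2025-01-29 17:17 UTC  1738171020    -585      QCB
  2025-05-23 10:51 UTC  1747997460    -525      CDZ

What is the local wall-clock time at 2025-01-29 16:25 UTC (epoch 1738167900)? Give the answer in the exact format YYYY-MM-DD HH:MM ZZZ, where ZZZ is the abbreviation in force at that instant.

Query: 2025-01-29 16:25 UTC
Rule 3/5 (CDZ, -08:45): 2024-10-04 11:07 UTC ≤ query < 2025-01-29 17:17 UTC
16·60 + 25 - 525 = 460 min
460 = 0·1440 + 460; 460 = 7·60 + 40 → 07:40, same day
→ 2025-01-29 07:40 CDZ

2025-01-29 07:40 CDZ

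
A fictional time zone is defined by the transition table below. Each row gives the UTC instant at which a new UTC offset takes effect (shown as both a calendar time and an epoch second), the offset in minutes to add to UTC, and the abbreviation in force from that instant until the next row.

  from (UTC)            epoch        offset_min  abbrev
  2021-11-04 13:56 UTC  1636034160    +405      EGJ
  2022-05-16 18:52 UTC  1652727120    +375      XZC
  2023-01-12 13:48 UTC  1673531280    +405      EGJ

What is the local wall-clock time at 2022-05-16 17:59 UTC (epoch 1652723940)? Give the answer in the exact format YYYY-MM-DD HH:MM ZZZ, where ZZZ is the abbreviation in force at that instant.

Query: 2022-05-16 17:59 UTC
Rule 1/3 (EGJ, +06:45): 2021-11-04 13:56 UTC ≤ query < 2022-05-16 18:52 UTC
17·60 + 59 + 405 = 1484 min
1484 = 1·1440 + 44; 44 = 0·60 + 44 → 00:44, 2022-05-16 + 1 day = 2022-05-17
→ 2022-05-17 00:44 EGJ

2022-05-17 00:44 EGJ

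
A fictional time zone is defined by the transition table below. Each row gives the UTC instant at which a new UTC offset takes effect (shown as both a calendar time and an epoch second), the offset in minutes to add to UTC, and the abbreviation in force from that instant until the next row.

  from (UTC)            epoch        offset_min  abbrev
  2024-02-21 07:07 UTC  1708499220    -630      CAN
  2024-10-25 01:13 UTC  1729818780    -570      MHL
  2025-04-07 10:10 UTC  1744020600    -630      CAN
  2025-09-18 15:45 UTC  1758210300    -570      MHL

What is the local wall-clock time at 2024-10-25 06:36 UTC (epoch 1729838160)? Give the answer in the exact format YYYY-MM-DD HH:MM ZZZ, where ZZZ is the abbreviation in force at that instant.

2024-10-24 21:06 MHL

Query: 2024-10-25 06:36 UTC
Rule 2/4 (MHL, -09:30): 2024-10-25 01:13 UTC ≤ query < 2025-04-07 10:10 UTC
6·60 + 36 - 570 = -174 min
-174 = -1·1440 + 1266; 1266 = 21·60 + 6 → 21:06, 2024-10-25 - 1 day = 2024-10-24
→ 2024-10-24 21:06 MHL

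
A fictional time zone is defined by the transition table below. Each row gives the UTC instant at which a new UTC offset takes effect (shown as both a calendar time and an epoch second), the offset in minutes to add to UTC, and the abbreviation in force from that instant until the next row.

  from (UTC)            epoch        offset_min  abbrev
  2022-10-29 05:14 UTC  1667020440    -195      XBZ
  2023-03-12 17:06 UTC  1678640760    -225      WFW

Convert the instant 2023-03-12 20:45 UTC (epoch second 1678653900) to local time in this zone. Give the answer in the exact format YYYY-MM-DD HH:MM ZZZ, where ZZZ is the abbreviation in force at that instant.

Query: 2023-03-12 20:45 UTC
Rule 2/2 (WFW, -03:45): 2023-03-12 17:06 UTC ≤ query < +∞
20·60 + 45 - 225 = 1020 min
1020 = 0·1440 + 1020; 1020 = 17·60 + 0 → 17:00, same day
→ 2023-03-12 17:00 WFW

2023-03-12 17:00 WFW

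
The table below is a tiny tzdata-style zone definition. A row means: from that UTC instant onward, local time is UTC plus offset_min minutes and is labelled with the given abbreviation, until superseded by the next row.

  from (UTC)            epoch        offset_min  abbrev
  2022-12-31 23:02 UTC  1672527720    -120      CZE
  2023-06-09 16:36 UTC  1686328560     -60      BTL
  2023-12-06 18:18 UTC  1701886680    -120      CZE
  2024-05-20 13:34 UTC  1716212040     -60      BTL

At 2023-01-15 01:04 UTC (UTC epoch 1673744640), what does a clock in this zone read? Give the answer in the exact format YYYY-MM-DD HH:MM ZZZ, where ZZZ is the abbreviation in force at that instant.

Query: 2023-01-15 01:04 UTC
Rule 1/4 (CZE, -02:00): 2022-12-31 23:02 UTC ≤ query < 2023-06-09 16:36 UTC
1·60 + 4 - 120 = -56 min
-56 = -1·1440 + 1384; 1384 = 23·60 + 4 → 23:04, 2023-01-15 - 1 day = 2023-01-14
→ 2023-01-14 23:04 CZE

2023-01-14 23:04 CZE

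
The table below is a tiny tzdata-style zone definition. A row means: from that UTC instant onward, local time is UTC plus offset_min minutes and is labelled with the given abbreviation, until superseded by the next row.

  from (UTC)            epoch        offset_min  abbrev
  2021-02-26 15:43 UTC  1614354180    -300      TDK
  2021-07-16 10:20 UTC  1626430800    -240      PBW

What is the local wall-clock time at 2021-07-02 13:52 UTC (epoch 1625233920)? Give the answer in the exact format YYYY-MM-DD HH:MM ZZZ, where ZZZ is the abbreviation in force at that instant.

2021-07-02 08:52 TDK

Query: 2021-07-02 13:52 UTC
Rule 1/2 (TDK, -05:00): 2021-02-26 15:43 UTC ≤ query < 2021-07-16 10:20 UTC
13·60 + 52 - 300 = 532 min
532 = 0·1440 + 532; 532 = 8·60 + 52 → 08:52, same day
→ 2021-07-02 08:52 TDK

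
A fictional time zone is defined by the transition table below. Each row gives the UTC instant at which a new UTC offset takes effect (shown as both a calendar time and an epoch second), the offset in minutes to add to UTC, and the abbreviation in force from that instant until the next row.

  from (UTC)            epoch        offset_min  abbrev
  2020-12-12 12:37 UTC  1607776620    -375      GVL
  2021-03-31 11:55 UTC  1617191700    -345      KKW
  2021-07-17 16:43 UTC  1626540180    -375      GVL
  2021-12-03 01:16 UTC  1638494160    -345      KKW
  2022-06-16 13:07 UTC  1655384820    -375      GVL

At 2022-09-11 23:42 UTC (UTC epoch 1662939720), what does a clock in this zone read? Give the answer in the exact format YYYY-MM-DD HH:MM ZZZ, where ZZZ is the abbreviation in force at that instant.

2022-09-11 17:27 GVL

Query: 2022-09-11 23:42 UTC
Rule 5/5 (GVL, -06:15): 2022-06-16 13:07 UTC ≤ query < +∞
23·60 + 42 - 375 = 1047 min
1047 = 0·1440 + 1047; 1047 = 17·60 + 27 → 17:27, same day
→ 2022-09-11 17:27 GVL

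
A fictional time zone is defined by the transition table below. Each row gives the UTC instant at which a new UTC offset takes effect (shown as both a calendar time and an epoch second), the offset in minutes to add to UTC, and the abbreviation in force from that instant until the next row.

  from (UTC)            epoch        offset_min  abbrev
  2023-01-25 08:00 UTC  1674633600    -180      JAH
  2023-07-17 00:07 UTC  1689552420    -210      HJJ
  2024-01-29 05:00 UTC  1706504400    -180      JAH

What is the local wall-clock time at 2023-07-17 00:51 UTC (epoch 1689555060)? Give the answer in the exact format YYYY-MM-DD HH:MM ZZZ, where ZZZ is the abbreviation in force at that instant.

2023-07-16 21:21 HJJ

Query: 2023-07-17 00:51 UTC
Rule 2/3 (HJJ, -03:30): 2023-07-17 00:07 UTC ≤ query < 2024-01-29 05:00 UTC
0·60 + 51 - 210 = -159 min
-159 = -1·1440 + 1281; 1281 = 21·60 + 21 → 21:21, 2023-07-17 - 1 day = 2023-07-16
→ 2023-07-16 21:21 HJJ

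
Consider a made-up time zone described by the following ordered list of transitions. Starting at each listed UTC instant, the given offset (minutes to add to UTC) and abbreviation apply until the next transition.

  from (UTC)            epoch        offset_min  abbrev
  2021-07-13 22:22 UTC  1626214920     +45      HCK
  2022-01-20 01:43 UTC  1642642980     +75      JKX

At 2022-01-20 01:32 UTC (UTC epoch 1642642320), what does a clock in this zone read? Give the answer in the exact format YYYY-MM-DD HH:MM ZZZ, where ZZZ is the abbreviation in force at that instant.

Query: 2022-01-20 01:32 UTC
Rule 1/2 (HCK, +00:45): 2021-07-13 22:22 UTC ≤ query < 2022-01-20 01:43 UTC
1·60 + 32 + 45 = 137 min
137 = 0·1440 + 137; 137 = 2·60 + 17 → 02:17, same day
→ 2022-01-20 02:17 HCK

2022-01-20 02:17 HCK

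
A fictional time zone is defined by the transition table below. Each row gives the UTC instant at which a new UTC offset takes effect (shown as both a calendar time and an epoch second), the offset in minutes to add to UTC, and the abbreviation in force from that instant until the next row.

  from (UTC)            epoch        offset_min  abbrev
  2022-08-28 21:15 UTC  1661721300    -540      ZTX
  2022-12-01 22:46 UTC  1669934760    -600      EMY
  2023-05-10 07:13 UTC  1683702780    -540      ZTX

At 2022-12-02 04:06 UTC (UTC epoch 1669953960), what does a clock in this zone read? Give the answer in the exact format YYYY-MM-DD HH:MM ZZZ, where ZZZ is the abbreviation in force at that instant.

Query: 2022-12-02 04:06 UTC
Rule 2/3 (EMY, -10:00): 2022-12-01 22:46 UTC ≤ query < 2023-05-10 07:13 UTC
4·60 + 6 - 600 = -354 min
-354 = -1·1440 + 1086; 1086 = 18·60 + 6 → 18:06, 2022-12-02 - 1 day = 2022-12-01
→ 2022-12-01 18:06 EMY

2022-12-01 18:06 EMY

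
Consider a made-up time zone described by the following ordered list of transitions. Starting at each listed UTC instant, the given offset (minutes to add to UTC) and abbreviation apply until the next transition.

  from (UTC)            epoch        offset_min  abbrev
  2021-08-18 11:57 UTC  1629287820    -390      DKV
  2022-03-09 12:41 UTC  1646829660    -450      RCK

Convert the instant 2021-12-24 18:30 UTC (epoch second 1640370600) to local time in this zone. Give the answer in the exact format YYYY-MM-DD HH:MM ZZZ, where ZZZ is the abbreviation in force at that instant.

Query: 2021-12-24 18:30 UTC
Rule 1/2 (DKV, -06:30): 2021-08-18 11:57 UTC ≤ query < 2022-03-09 12:41 UTC
18·60 + 30 - 390 = 720 min
720 = 0·1440 + 720; 720 = 12·60 + 0 → 12:00, same day
→ 2021-12-24 12:00 DKV

2021-12-24 12:00 DKV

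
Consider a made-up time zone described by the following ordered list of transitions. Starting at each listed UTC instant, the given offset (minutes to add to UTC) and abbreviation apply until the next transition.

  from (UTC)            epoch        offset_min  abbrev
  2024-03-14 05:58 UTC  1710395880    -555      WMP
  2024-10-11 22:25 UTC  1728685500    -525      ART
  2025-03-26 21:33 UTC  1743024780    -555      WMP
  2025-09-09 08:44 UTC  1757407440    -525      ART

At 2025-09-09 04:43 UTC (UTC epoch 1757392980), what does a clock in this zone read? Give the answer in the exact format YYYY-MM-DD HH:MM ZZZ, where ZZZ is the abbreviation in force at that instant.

Query: 2025-09-09 04:43 UTC
Rule 3/4 (WMP, -09:15): 2025-03-26 21:33 UTC ≤ query < 2025-09-09 08:44 UTC
4·60 + 43 - 555 = -272 min
-272 = -1·1440 + 1168; 1168 = 19·60 + 28 → 19:28, 2025-09-09 - 1 day = 2025-09-08
→ 2025-09-08 19:28 WMP

2025-09-08 19:28 WMP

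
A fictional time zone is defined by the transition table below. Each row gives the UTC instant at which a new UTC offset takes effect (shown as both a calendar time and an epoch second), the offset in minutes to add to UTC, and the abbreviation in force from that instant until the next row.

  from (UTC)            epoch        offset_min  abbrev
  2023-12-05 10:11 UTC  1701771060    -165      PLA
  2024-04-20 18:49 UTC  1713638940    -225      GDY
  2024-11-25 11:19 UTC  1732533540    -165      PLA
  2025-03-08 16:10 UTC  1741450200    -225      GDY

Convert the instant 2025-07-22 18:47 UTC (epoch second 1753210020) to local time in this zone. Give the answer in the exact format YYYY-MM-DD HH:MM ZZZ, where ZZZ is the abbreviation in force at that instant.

2025-07-22 15:02 GDY

Query: 2025-07-22 18:47 UTC
Rule 4/4 (GDY, -03:45): 2025-03-08 16:10 UTC ≤ query < +∞
18·60 + 47 - 225 = 902 min
902 = 0·1440 + 902; 902 = 15·60 + 2 → 15:02, same day
→ 2025-07-22 15:02 GDY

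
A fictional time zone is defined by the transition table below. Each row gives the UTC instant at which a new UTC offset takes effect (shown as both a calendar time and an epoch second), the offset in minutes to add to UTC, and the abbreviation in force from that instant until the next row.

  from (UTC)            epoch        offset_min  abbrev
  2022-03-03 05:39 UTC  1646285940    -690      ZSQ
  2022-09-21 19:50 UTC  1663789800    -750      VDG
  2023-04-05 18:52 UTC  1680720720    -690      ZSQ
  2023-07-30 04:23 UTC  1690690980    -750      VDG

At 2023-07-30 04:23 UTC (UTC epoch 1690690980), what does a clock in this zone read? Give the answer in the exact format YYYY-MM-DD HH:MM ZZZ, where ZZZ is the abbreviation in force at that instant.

Query: 2023-07-30 04:23 UTC
Rule 4/4 (VDG, -12:30): 2023-07-30 04:23 UTC ≤ query < +∞
4·60 + 23 - 750 = -487 min
-487 = -1·1440 + 953; 953 = 15·60 + 53 → 15:53, 2023-07-30 - 1 day = 2023-07-29
→ 2023-07-29 15:53 VDG

2023-07-29 15:53 VDG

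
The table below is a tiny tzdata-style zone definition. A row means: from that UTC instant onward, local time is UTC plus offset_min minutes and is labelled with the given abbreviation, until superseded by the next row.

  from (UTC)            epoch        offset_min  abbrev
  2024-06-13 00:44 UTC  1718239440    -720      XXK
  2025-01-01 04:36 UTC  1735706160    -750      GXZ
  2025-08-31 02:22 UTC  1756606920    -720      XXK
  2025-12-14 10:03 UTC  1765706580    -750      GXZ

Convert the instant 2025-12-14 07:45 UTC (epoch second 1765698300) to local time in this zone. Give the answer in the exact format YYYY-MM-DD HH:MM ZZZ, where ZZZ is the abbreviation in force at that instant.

2025-12-13 19:45 XXK

Query: 2025-12-14 07:45 UTC
Rule 3/4 (XXK, -12:00): 2025-08-31 02:22 UTC ≤ query < 2025-12-14 10:03 UTC
7·60 + 45 - 720 = -255 min
-255 = -1·1440 + 1185; 1185 = 19·60 + 45 → 19:45, 2025-12-14 - 1 day = 2025-12-13
→ 2025-12-13 19:45 XXK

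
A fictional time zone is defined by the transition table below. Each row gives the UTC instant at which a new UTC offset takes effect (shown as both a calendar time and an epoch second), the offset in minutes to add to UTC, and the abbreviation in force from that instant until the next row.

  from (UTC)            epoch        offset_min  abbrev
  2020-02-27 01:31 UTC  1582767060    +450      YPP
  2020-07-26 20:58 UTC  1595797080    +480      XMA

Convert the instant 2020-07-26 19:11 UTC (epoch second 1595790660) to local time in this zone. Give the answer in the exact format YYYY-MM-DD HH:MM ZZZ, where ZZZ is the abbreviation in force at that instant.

Query: 2020-07-26 19:11 UTC
Rule 1/2 (YPP, +07:30): 2020-02-27 01:31 UTC ≤ query < 2020-07-26 20:58 UTC
19·60 + 11 + 450 = 1601 min
1601 = 1·1440 + 161; 161 = 2·60 + 41 → 02:41, 2020-07-26 + 1 day = 2020-07-27
→ 2020-07-27 02:41 YPP

2020-07-27 02:41 YPP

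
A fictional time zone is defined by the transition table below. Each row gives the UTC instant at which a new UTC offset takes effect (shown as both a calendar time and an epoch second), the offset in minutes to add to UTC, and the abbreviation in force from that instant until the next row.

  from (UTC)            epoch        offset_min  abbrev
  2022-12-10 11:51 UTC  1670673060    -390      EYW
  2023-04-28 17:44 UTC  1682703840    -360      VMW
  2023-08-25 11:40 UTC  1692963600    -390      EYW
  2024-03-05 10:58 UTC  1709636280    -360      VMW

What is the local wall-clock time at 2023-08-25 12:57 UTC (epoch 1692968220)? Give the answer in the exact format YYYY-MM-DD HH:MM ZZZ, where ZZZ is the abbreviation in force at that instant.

Query: 2023-08-25 12:57 UTC
Rule 3/4 (EYW, -06:30): 2023-08-25 11:40 UTC ≤ query < 2024-03-05 10:58 UTC
12·60 + 57 - 390 = 387 min
387 = 0·1440 + 387; 387 = 6·60 + 27 → 06:27, same day
→ 2023-08-25 06:27 EYW

2023-08-25 06:27 EYW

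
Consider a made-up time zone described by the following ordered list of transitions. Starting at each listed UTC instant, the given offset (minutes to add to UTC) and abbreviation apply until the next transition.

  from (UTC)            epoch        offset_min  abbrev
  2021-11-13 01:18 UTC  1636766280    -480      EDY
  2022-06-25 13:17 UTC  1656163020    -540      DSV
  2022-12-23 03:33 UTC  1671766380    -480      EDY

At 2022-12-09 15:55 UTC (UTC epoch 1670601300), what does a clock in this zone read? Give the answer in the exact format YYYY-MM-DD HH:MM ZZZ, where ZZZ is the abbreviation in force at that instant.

Query: 2022-12-09 15:55 UTC
Rule 2/3 (DSV, -09:00): 2022-06-25 13:17 UTC ≤ query < 2022-12-23 03:33 UTC
15·60 + 55 - 540 = 415 min
415 = 0·1440 + 415; 415 = 6·60 + 55 → 06:55, same day
→ 2022-12-09 06:55 DSV

2022-12-09 06:55 DSV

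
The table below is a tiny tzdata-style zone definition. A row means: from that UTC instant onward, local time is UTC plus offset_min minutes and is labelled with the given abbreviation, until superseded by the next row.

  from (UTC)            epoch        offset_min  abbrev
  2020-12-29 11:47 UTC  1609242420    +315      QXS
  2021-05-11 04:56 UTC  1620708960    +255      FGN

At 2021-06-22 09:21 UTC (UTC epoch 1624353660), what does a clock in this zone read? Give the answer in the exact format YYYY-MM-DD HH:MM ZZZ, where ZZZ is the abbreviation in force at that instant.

2021-06-22 13:36 FGN

Query: 2021-06-22 09:21 UTC
Rule 2/2 (FGN, +04:15): 2021-05-11 04:56 UTC ≤ query < +∞
9·60 + 21 + 255 = 816 min
816 = 0·1440 + 816; 816 = 13·60 + 36 → 13:36, same day
→ 2021-06-22 13:36 FGN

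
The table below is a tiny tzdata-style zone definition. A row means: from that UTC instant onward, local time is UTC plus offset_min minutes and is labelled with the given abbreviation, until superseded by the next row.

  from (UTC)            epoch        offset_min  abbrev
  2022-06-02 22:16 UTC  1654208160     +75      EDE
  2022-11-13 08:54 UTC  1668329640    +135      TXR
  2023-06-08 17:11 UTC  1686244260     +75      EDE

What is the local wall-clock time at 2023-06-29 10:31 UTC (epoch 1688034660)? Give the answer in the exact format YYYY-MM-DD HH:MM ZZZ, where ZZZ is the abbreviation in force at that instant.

Query: 2023-06-29 10:31 UTC
Rule 3/3 (EDE, +01:15): 2023-06-08 17:11 UTC ≤ query < +∞
10·60 + 31 + 75 = 706 min
706 = 0·1440 + 706; 706 = 11·60 + 46 → 11:46, same day
→ 2023-06-29 11:46 EDE

2023-06-29 11:46 EDE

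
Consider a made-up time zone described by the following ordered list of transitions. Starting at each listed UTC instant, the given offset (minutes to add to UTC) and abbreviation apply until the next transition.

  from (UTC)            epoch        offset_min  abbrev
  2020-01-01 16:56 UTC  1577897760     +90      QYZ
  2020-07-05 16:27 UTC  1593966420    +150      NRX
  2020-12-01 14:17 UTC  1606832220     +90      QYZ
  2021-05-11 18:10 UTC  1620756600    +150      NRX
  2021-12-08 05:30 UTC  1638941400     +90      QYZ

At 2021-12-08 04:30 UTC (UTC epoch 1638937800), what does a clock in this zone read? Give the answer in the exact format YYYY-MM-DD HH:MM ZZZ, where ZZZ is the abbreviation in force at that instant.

2021-12-08 07:00 NRX

Query: 2021-12-08 04:30 UTC
Rule 4/5 (NRX, +02:30): 2021-05-11 18:10 UTC ≤ query < 2021-12-08 05:30 UTC
4·60 + 30 + 150 = 420 min
420 = 0·1440 + 420; 420 = 7·60 + 0 → 07:00, same day
→ 2021-12-08 07:00 NRX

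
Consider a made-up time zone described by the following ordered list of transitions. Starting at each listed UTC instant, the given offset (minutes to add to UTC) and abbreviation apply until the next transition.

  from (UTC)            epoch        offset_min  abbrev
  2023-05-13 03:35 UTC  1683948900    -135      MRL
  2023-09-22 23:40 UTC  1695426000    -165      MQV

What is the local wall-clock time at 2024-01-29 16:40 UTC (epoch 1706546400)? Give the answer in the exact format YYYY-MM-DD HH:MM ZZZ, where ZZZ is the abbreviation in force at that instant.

2024-01-29 13:55 MQV

Query: 2024-01-29 16:40 UTC
Rule 2/2 (MQV, -02:45): 2023-09-22 23:40 UTC ≤ query < +∞
16·60 + 40 - 165 = 835 min
835 = 0·1440 + 835; 835 = 13·60 + 55 → 13:55, same day
→ 2024-01-29 13:55 MQV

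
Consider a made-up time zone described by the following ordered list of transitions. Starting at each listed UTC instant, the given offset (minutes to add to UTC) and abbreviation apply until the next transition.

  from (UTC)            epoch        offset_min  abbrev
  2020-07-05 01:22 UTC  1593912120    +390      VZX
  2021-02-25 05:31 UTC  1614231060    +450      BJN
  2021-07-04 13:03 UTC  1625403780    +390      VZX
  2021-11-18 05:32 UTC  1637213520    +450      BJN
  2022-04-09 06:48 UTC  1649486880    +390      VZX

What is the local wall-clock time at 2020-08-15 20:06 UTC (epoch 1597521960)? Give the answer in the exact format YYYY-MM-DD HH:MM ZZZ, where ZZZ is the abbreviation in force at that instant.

Query: 2020-08-15 20:06 UTC
Rule 1/5 (VZX, +06:30): 2020-07-05 01:22 UTC ≤ query < 2021-02-25 05:31 UTC
20·60 + 6 + 390 = 1596 min
1596 = 1·1440 + 156; 156 = 2·60 + 36 → 02:36, 2020-08-15 + 1 day = 2020-08-16
→ 2020-08-16 02:36 VZX

2020-08-16 02:36 VZX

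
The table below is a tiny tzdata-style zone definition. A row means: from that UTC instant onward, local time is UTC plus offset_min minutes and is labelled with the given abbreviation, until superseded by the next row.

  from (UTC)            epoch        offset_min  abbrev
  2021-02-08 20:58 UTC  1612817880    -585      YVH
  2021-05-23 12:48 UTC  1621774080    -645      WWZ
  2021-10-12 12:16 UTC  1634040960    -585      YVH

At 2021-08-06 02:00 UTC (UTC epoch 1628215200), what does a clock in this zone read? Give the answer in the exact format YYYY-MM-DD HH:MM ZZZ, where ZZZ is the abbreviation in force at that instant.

Query: 2021-08-06 02:00 UTC
Rule 2/3 (WWZ, -10:45): 2021-05-23 12:48 UTC ≤ query < 2021-10-12 12:16 UTC
2·60 + 0 - 645 = -525 min
-525 = -1·1440 + 915; 915 = 15·60 + 15 → 15:15, 2021-08-06 - 1 day = 2021-08-05
→ 2021-08-05 15:15 WWZ

2021-08-05 15:15 WWZ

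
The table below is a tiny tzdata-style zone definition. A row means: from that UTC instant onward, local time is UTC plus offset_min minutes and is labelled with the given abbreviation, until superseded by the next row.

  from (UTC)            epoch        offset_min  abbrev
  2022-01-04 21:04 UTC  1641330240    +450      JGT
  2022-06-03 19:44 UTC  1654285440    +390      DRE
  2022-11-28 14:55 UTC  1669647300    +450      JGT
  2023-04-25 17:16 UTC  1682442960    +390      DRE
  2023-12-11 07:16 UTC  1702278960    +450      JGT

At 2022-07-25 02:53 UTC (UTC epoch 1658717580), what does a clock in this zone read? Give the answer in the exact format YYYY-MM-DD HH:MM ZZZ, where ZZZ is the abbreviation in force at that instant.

2022-07-25 09:23 DRE

Query: 2022-07-25 02:53 UTC
Rule 2/5 (DRE, +06:30): 2022-06-03 19:44 UTC ≤ query < 2022-11-28 14:55 UTC
2·60 + 53 + 390 = 563 min
563 = 0·1440 + 563; 563 = 9·60 + 23 → 09:23, same day
→ 2022-07-25 09:23 DRE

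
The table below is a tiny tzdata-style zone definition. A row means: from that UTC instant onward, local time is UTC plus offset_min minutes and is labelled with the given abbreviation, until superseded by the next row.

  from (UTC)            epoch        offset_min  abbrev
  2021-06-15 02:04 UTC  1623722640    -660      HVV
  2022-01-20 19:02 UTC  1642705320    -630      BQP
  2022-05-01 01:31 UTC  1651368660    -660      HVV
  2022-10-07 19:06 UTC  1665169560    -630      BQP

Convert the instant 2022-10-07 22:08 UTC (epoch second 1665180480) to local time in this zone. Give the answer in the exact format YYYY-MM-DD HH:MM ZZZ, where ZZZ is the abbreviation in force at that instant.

Query: 2022-10-07 22:08 UTC
Rule 4/4 (BQP, -10:30): 2022-10-07 19:06 UTC ≤ query < +∞
22·60 + 8 - 630 = 698 min
698 = 0·1440 + 698; 698 = 11·60 + 38 → 11:38, same day
→ 2022-10-07 11:38 BQP

2022-10-07 11:38 BQP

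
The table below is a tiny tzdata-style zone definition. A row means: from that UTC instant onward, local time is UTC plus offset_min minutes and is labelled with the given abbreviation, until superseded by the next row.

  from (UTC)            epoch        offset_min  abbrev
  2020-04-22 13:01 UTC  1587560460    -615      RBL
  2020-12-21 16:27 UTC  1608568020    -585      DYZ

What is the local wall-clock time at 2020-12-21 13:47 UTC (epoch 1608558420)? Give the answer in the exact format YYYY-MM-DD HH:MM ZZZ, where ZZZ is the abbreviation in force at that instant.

2020-12-21 03:32 RBL

Query: 2020-12-21 13:47 UTC
Rule 1/2 (RBL, -10:15): 2020-04-22 13:01 UTC ≤ query < 2020-12-21 16:27 UTC
13·60 + 47 - 615 = 212 min
212 = 0·1440 + 212; 212 = 3·60 + 32 → 03:32, same day
→ 2020-12-21 03:32 RBL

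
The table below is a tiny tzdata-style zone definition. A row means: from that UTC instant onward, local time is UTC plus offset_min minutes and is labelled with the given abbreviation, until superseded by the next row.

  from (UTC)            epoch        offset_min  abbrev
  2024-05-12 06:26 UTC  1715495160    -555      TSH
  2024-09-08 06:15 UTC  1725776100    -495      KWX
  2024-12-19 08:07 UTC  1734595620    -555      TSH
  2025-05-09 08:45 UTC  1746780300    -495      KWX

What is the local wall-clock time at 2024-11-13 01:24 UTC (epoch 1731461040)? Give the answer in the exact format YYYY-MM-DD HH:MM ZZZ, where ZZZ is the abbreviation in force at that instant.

Query: 2024-11-13 01:24 UTC
Rule 2/4 (KWX, -08:15): 2024-09-08 06:15 UTC ≤ query < 2024-12-19 08:07 UTC
1·60 + 24 - 495 = -411 min
-411 = -1·1440 + 1029; 1029 = 17·60 + 9 → 17:09, 2024-11-13 - 1 day = 2024-11-12
→ 2024-11-12 17:09 KWX

2024-11-12 17:09 KWX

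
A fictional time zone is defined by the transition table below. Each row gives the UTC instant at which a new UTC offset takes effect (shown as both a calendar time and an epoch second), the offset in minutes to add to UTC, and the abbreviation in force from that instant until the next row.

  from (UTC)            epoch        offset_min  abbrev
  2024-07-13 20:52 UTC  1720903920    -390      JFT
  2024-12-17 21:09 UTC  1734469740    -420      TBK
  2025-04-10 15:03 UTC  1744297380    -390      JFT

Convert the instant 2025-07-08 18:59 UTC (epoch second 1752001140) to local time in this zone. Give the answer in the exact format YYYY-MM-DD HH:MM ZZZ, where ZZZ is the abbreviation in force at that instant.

2025-07-08 12:29 JFT

Query: 2025-07-08 18:59 UTC
Rule 3/3 (JFT, -06:30): 2025-04-10 15:03 UTC ≤ query < +∞
18·60 + 59 - 390 = 749 min
749 = 0·1440 + 749; 749 = 12·60 + 29 → 12:29, same day
→ 2025-07-08 12:29 JFT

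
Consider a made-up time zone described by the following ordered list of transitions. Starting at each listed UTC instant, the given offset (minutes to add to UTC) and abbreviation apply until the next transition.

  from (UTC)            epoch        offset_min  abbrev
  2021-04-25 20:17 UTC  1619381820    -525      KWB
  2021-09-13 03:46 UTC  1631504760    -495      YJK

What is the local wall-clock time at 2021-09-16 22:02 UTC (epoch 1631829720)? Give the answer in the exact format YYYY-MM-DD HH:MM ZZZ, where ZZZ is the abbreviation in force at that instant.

2021-09-16 13:47 YJK

Query: 2021-09-16 22:02 UTC
Rule 2/2 (YJK, -08:15): 2021-09-13 03:46 UTC ≤ query < +∞
22·60 + 2 - 495 = 827 min
827 = 0·1440 + 827; 827 = 13·60 + 47 → 13:47, same day
→ 2021-09-16 13:47 YJK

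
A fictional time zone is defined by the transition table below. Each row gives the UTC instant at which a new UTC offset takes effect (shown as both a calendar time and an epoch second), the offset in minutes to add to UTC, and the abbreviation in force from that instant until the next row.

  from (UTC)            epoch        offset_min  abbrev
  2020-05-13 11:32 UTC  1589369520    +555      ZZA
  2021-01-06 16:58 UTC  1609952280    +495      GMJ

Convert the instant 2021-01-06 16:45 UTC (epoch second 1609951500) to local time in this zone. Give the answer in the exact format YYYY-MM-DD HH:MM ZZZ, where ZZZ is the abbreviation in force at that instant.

2021-01-07 02:00 ZZA

Query: 2021-01-06 16:45 UTC
Rule 1/2 (ZZA, +09:15): 2020-05-13 11:32 UTC ≤ query < 2021-01-06 16:58 UTC
16·60 + 45 + 555 = 1560 min
1560 = 1·1440 + 120; 120 = 2·60 + 0 → 02:00, 2021-01-06 + 1 day = 2021-01-07
→ 2021-01-07 02:00 ZZA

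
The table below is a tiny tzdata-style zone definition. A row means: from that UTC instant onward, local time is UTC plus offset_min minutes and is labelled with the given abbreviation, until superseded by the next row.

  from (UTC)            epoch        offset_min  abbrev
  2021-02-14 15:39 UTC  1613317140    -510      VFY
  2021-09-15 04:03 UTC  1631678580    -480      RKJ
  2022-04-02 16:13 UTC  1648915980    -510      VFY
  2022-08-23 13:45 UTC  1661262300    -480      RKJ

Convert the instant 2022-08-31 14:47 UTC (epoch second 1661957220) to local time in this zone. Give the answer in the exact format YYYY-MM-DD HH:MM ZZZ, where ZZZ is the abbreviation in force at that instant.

2022-08-31 06:47 RKJ

Query: 2022-08-31 14:47 UTC
Rule 4/4 (RKJ, -08:00): 2022-08-23 13:45 UTC ≤ query < +∞
14·60 + 47 - 480 = 407 min
407 = 0·1440 + 407; 407 = 6·60 + 47 → 06:47, same day
→ 2022-08-31 06:47 RKJ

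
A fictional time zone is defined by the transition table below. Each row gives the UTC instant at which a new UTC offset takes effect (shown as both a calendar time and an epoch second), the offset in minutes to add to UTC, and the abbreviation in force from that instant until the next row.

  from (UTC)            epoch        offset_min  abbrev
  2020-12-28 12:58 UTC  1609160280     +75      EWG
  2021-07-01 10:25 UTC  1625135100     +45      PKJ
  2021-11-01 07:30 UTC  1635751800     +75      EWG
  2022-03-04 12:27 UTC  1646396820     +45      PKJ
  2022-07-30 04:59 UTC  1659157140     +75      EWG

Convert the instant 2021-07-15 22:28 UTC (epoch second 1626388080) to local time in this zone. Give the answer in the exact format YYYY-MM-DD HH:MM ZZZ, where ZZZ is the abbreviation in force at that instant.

2021-07-15 23:13 PKJ

Query: 2021-07-15 22:28 UTC
Rule 2/5 (PKJ, +00:45): 2021-07-01 10:25 UTC ≤ query < 2021-11-01 07:30 UTC
22·60 + 28 + 45 = 1393 min
1393 = 0·1440 + 1393; 1393 = 23·60 + 13 → 23:13, same day
→ 2021-07-15 23:13 PKJ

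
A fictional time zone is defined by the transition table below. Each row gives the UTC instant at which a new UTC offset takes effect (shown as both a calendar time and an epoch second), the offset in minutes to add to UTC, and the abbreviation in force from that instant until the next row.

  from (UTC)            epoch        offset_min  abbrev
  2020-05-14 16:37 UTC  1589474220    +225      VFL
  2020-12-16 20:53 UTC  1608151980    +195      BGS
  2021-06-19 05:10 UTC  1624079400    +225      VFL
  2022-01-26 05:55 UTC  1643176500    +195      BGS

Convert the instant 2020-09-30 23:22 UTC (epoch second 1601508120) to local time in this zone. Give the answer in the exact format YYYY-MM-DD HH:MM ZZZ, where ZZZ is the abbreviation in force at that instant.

Query: 2020-09-30 23:22 UTC
Rule 1/4 (VFL, +03:45): 2020-05-14 16:37 UTC ≤ query < 2020-12-16 20:53 UTC
23·60 + 22 + 225 = 1627 min
1627 = 1·1440 + 187; 187 = 3·60 + 7 → 03:07, 2020-09-30 + 1 day = 2020-10-01
→ 2020-10-01 03:07 VFL

2020-10-01 03:07 VFL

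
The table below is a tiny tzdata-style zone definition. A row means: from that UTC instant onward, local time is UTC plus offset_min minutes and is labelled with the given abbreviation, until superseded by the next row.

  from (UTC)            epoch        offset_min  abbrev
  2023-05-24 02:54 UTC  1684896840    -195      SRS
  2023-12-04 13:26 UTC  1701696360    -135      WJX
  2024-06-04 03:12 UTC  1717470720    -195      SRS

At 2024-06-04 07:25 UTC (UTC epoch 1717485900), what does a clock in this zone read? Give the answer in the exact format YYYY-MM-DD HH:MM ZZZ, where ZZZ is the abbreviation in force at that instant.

2024-06-04 04:10 SRS

Query: 2024-06-04 07:25 UTC
Rule 3/3 (SRS, -03:15): 2024-06-04 03:12 UTC ≤ query < +∞
7·60 + 25 - 195 = 250 min
250 = 0·1440 + 250; 250 = 4·60 + 10 → 04:10, same day
→ 2024-06-04 04:10 SRS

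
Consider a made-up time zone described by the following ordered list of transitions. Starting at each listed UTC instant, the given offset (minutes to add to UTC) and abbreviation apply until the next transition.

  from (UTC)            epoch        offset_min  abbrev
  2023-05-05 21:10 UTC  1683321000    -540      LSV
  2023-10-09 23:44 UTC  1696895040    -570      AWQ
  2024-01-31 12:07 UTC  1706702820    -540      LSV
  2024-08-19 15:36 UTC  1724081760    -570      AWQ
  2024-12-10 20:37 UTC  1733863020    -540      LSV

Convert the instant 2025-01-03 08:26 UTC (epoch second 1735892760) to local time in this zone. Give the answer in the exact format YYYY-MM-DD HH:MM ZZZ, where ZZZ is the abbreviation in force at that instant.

Query: 2025-01-03 08:26 UTC
Rule 5/5 (LSV, -09:00): 2024-12-10 20:37 UTC ≤ query < +∞
8·60 + 26 - 540 = -34 min
-34 = -1·1440 + 1406; 1406 = 23·60 + 26 → 23:26, 2025-01-03 - 1 day = 2025-01-02
→ 2025-01-02 23:26 LSV

2025-01-02 23:26 LSV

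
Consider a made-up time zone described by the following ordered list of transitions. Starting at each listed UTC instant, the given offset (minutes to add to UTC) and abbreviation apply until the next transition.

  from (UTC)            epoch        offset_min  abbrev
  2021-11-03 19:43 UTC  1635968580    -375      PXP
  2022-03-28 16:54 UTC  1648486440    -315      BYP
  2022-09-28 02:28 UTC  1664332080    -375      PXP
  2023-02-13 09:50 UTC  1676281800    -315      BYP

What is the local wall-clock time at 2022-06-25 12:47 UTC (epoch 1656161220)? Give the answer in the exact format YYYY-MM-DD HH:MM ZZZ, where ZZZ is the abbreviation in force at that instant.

Query: 2022-06-25 12:47 UTC
Rule 2/4 (BYP, -05:15): 2022-03-28 16:54 UTC ≤ query < 2022-09-28 02:28 UTC
12·60 + 47 - 315 = 452 min
452 = 0·1440 + 452; 452 = 7·60 + 32 → 07:32, same day
→ 2022-06-25 07:32 BYP

2022-06-25 07:32 BYP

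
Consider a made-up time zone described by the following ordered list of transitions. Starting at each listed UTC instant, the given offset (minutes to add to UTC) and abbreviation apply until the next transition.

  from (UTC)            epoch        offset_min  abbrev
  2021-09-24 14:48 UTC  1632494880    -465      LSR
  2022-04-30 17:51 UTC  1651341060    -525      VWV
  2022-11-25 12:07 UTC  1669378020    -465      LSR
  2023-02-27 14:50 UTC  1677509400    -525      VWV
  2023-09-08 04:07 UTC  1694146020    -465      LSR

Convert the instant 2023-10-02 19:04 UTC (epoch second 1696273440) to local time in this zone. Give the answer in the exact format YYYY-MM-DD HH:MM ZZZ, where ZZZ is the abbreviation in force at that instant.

2023-10-02 11:19 LSR

Query: 2023-10-02 19:04 UTC
Rule 5/5 (LSR, -07:45): 2023-09-08 04:07 UTC ≤ query < +∞
19·60 + 4 - 465 = 679 min
679 = 0·1440 + 679; 679 = 11·60 + 19 → 11:19, same day
→ 2023-10-02 11:19 LSR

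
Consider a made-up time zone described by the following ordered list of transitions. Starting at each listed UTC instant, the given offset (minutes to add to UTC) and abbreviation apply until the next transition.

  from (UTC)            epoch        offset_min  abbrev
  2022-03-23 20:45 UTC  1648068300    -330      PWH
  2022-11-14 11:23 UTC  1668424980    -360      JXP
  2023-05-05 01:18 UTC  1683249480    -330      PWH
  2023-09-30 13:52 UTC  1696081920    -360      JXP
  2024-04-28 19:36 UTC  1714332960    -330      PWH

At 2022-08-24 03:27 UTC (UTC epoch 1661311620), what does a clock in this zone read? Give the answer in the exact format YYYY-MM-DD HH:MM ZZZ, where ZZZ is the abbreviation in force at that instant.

Query: 2022-08-24 03:27 UTC
Rule 1/5 (PWH, -05:30): 2022-03-23 20:45 UTC ≤ query < 2022-11-14 11:23 UTC
3·60 + 27 - 330 = -123 min
-123 = -1·1440 + 1317; 1317 = 21·60 + 57 → 21:57, 2022-08-24 - 1 day = 2022-08-23
→ 2022-08-23 21:57 PWH

2022-08-23 21:57 PWH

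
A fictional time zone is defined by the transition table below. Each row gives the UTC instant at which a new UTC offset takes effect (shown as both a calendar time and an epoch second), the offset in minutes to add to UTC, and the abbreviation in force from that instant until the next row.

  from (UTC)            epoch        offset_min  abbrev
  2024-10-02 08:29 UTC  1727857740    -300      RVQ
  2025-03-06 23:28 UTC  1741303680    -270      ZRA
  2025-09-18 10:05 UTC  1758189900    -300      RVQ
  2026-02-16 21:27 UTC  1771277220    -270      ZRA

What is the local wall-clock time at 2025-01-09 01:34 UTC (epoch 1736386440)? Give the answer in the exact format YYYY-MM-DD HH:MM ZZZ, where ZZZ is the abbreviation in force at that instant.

Query: 2025-01-09 01:34 UTC
Rule 1/4 (RVQ, -05:00): 2024-10-02 08:29 UTC ≤ query < 2025-03-06 23:28 UTC
1·60 + 34 - 300 = -206 min
-206 = -1·1440 + 1234; 1234 = 20·60 + 34 → 20:34, 2025-01-09 - 1 day = 2025-01-08
→ 2025-01-08 20:34 RVQ

2025-01-08 20:34 RVQ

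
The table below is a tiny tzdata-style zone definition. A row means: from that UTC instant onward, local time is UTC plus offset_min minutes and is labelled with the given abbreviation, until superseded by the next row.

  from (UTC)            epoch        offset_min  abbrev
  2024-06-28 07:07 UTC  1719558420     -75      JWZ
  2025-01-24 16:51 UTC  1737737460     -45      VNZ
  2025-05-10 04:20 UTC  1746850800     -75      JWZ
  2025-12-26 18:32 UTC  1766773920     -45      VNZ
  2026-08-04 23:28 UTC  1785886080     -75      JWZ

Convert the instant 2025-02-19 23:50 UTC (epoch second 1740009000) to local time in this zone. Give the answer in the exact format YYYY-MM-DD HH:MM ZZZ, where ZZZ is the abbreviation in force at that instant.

Query: 2025-02-19 23:50 UTC
Rule 2/5 (VNZ, -00:45): 2025-01-24 16:51 UTC ≤ query < 2025-05-10 04:20 UTC
23·60 + 50 - 45 = 1385 min
1385 = 0·1440 + 1385; 1385 = 23·60 + 5 → 23:05, same day
→ 2025-02-19 23:05 VNZ

2025-02-19 23:05 VNZ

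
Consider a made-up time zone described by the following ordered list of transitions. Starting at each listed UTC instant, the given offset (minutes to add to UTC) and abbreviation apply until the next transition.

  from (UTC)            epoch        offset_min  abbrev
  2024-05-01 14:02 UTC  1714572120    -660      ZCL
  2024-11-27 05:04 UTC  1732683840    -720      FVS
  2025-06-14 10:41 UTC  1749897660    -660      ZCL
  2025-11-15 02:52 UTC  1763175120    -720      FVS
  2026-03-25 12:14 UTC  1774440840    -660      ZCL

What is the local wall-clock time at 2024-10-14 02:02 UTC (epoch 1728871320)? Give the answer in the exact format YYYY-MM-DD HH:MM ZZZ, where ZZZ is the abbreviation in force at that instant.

2024-10-13 15:02 ZCL

Query: 2024-10-14 02:02 UTC
Rule 1/5 (ZCL, -11:00): 2024-05-01 14:02 UTC ≤ query < 2024-11-27 05:04 UTC
2·60 + 2 - 660 = -538 min
-538 = -1·1440 + 902; 902 = 15·60 + 2 → 15:02, 2024-10-14 - 1 day = 2024-10-13
→ 2024-10-13 15:02 ZCL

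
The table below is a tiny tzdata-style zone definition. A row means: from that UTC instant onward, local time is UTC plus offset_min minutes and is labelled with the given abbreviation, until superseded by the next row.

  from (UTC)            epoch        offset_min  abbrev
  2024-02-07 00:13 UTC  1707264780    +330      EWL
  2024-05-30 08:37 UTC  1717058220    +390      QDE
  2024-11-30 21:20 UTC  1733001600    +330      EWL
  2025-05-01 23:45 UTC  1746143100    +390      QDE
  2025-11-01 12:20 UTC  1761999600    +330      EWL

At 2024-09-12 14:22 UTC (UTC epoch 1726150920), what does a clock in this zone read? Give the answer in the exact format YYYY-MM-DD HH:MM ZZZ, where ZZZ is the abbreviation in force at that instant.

2024-09-12 20:52 QDE

Query: 2024-09-12 14:22 UTC
Rule 2/5 (QDE, +06:30): 2024-05-30 08:37 UTC ≤ query < 2024-11-30 21:20 UTC
14·60 + 22 + 390 = 1252 min
1252 = 0·1440 + 1252; 1252 = 20·60 + 52 → 20:52, same day
→ 2024-09-12 20:52 QDE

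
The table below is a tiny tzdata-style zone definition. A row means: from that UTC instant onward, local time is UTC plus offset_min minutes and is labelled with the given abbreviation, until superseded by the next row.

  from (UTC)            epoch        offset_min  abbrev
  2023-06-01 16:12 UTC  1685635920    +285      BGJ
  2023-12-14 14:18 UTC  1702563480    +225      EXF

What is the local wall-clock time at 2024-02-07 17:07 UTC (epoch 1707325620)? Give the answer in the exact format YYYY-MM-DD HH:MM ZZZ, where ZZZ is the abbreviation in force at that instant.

2024-02-07 20:52 EXF

Query: 2024-02-07 17:07 UTC
Rule 2/2 (EXF, +03:45): 2023-12-14 14:18 UTC ≤ query < +∞
17·60 + 7 + 225 = 1252 min
1252 = 0·1440 + 1252; 1252 = 20·60 + 52 → 20:52, same day
→ 2024-02-07 20:52 EXF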